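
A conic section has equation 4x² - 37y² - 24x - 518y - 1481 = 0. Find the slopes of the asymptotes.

Group the x- and y-terms: 4(x² - 6x) -37(y² + 14y) = 1481
4(x - 3)² -37(y + 7)² = 1481 + 36 - 1813 = -296
Dividing both sides by -296: (y + 7)²/8 - (x - 3)²/74 = 1
Hyperbola, center (3, -7), transverse axis vertical; a² = 8, b² = 74.
For a vertical hyperbola the asymptotes have slope ±a/b.
Here that is ±2√2/√74 = ±2√37/37.

2√37/37 and -2√37/37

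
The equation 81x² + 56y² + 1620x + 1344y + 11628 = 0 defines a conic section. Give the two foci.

Group: 81(x² + 20x) + 56(y² + 24y) = -11628
81(x + 10)² + 56(y + 12)² = -11628 + 8100 + 8064 = 4536
Divide by 4536: (x + 10)²/56 + (y + 12)²/81 = 1
Ellipse, center (-10, -12), major axis vertical; a² = 81, b² = 56.
c² = a² - b² = 81 - 56 = 25, so c = 5.
Foci lie on the vertical axis through the center: (h, k ± c).

(-10, -17) and (-10, -7)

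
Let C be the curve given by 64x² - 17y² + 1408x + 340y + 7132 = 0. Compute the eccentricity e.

e = 9/8

Group: 64(x² + 22x) -17(y² - 20y) = -7132
Complete the square in x and y: 64(x + 11)² -17(y - 10)² = -7132 + 7744 - 1700 = -1088
Divide by -1088: (y - 10)²/64 - (x + 11)²/17 = 1
Hyperbola, center (-11, 10), transverse axis vertical; a² = 64, b² = 17.
c² = a² + b² = 81, so c = 9.
e = c/a = 9/8.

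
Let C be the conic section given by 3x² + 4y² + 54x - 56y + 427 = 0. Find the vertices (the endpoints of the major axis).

Group the x- and y-terms: 3(x² + 18x) + 4(y² - 14y) = -427
3(x + 9)² + 4(y - 7)² = -427 + 243 + 196 = 12
Divide by 12: (x + 9)²/4 + (y - 7)²/3 = 1
Ellipse, center (-9, 7), major axis horizontal; a² = 4, b² = 3.
a = 2. Vertices at (h ± a, k).

(-11, 7) and (-7, 7)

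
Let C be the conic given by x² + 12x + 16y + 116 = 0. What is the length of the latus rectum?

16

Only x is squared. Complete the square in x: (x + 6)² = -16(y + 5).
Vertex (-6, -5); 4p = -16 so p = -4. Opens down.
Latus rectum length = |4p| = 16.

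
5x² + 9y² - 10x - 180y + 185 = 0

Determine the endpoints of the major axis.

Collect terms: 5(x² - 2x) + 9(y² - 20y) = -185
Completing the square gives 5(x - 1)² + 9(y - 10)² = -185 + 5 + 900 = 720.
Divide by 720: (x - 1)²/144 + (y - 10)²/80 = 1
Ellipse, center (1, 10), major axis horizontal; a² = 144, b² = 80.
a = 12. Vertices at (h ± a, k).

(-11, 10) and (13, 10)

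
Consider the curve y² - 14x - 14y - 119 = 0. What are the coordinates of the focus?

Only y is squared. Complete the square in y: (y - 7)² = 14(x + 12).
Vertex (-12, 7); 4p = 14 so p = 7/2. Opens right.
Focus is p units from the vertex along the axis: (h + p, k).

(-17/2, 7)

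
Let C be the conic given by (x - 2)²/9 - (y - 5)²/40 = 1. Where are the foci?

(-5, 5) and (9, 5)

Center (2, 5). The positive term is the x-term, so the transverse axis is horizontal; a² = 9, b² = 40.
c² = a² + b² = 9 + 40 = 49, so c = 7.
Foci lie on the horizontal axis through the center: (h ± c, k).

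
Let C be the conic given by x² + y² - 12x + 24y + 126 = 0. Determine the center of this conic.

(6, -12)

Group: (x² - 12x) + (y² + 24y) = -126
Completing the square gives (x - 6)² + (y + 12)² = -126 + 36 + 144 = 54.
So (x - 6)² + (y + 12)² = 54.
Circle centered at (6, -12) with r² = 54.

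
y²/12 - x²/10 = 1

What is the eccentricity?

Center (0, 0). The positive term is the y-term, so the transverse axis is vertical; a² = 12, b² = 10.
c² = a² + b² = 22, so c = √22.
e = c/a = √22/2√3 = √66/6.

e = √66/6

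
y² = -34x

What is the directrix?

Vertex (0, 0); 4p = -34 so p = -17/2. Opens left.
Directrix is the vertical line x = h − p = 0 − (-17/2) = 17/2.

x = 17/2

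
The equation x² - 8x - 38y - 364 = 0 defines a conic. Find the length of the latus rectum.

38

Only x is squared. Complete the square in x: (x - 4)² = 38(y + 10).
Vertex (4, -10); 4p = 38 so p = 19/2. Opens up.
Latus rectum length = |4p| = 38.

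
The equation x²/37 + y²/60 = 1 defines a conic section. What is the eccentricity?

Center (0, 0). The larger denominator 60 sits under the y-term, so the major axis is vertical; a² = 60, b² = 37.
c² = a² - b² = 23, so c = √23.
e = c/a = √23/2√15 = √345/30.

e = √345/30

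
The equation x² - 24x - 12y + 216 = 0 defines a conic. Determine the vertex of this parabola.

(12, 6)

Only x is squared. Complete the square in x: (x - 12)² = 12(y - 6).
Vertex (12, 6); 4p = 12 so p = 3. Opens up.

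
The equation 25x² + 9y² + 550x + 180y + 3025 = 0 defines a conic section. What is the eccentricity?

e = 4/5

Group the x- and y-terms: 25(x² + 22x) + 9(y² + 20y) = -3025
Completing the square gives 25(x + 11)² + 9(y + 10)² = -3025 + 3025 + 900 = 900.
Divide by 900: (x + 11)²/36 + (y + 10)²/100 = 1
Ellipse, center (-11, -10), major axis vertical; a² = 100, b² = 36.
c² = a² - b² = 64, so c = 8.
e = c/a = 8/10 = 4/5.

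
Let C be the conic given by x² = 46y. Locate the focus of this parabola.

(0, 23/2)

Vertex (0, 0); 4p = 46 so p = 23/2. Opens up.
Focus is p units from the vertex along the axis: (h, k + p).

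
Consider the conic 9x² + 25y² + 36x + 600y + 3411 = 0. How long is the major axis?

10

Rearranging, 9(x² + 4x) + 25(y² + 24y) = -3411.
Complete the square: 9(x + 2)² + 25(y + 12)² = -3411 + 36 + 3600 = 225
Dividing both sides by 225: (x + 2)²/25 + (y + 12)²/9 = 1
Ellipse, center (-2, -12), major axis horizontal; a² = 25, b² = 9.
a² = 25 so a = 5; the major axis has length 2a = 10.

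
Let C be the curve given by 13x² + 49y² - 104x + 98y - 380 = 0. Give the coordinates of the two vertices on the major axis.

Group: 13(x² - 8x) + 49(y² + 2y) = 380
Complete the square in x and y: 13(x - 4)² + 49(y + 1)² = 380 + 208 + 49 = 637
Divide by 637: (x - 4)²/49 + (y + 1)²/13 = 1
Ellipse, center (4, -1), major axis horizontal; a² = 49, b² = 13.
a = 7. Vertices at (h ± a, k).

(-3, -1) and (11, -1)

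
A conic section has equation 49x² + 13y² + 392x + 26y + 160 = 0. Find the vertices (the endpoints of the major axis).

(-4, -8) and (-4, 6)

Collect terms: 49(x² + 8x) + 13(y² + 2y) = -160
Complete the square in x and y: 49(x + 4)² + 13(y + 1)² = -160 + 784 + 13 = 637
Dividing both sides by 637: (x + 4)²/13 + (y + 1)²/49 = 1
Ellipse, center (-4, -1), major axis vertical; a² = 49, b² = 13.
a = 7. Vertices at (h, k ± a).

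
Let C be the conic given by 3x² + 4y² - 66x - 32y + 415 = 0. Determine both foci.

Group the x- and y-terms: 3(x² - 22x) + 4(y² - 8y) = -415
3(x - 11)² + 4(y - 4)² = -415 + 363 + 64 = 12
Divide through by 12 to get (x - 11)²/4 + (y - 4)²/3 = 1.
Ellipse, center (11, 4), major axis horizontal; a² = 4, b² = 3.
c² = a² - b² = 4 - 3 = 1, so c = 1.
Foci lie on the horizontal axis through the center: (h ± c, k).

(10, 4) and (12, 4)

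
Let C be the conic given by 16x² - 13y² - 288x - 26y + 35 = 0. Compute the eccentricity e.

e = √377/13

Group the x- and y-terms: 16(x² - 18x) -13(y² + 2y) = -35
Complete the square: 16(x - 9)² -13(y + 1)² = -35 + 1296 - 13 = 1248
Dividing both sides by 1248: (x - 9)²/78 - (y + 1)²/96 = 1
Hyperbola, center (9, -1), transverse axis horizontal; a² = 78, b² = 96.
c² = a² + b² = 174, so c = √174.
e = c/a = √174/√78 = √377/13.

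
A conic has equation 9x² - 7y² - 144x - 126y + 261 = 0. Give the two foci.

(8, -17) and (8, -1)

9(x² - 16x) -7(y² + 18y) = -261
Complete the square: 9(x - 8)² -7(y + 9)² = -261 + 576 - 567 = -252
Divide by -252: (y + 9)²/36 - (x - 8)²/28 = 1
Hyperbola, center (8, -9), transverse axis vertical; a² = 36, b² = 28.
c² = a² + b² = 36 + 28 = 64, so c = 8.
Foci lie on the vertical axis through the center: (h, k ± c).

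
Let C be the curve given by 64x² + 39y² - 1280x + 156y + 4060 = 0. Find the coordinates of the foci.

(10, -7) and (10, 3)

64(x² - 20x) + 39(y² + 4y) = -4060
Complete the square in x and y: 64(x - 10)² + 39(y + 2)² = -4060 + 6400 + 156 = 2496
Divide by 2496: (x - 10)²/39 + (y + 2)²/64 = 1
Ellipse, center (10, -2), major axis vertical; a² = 64, b² = 39.
c² = a² - b² = 64 - 39 = 25, so c = 5.
Foci lie on the vertical axis through the center: (h, k ± c).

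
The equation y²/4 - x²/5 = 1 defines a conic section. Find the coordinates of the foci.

Center (0, 0). The positive term is the y-term, so the transverse axis is vertical; a² = 4, b² = 5.
c² = a² + b² = 4 + 5 = 9, so c = 3.
Foci lie on the vertical axis through the center: (h, k ± c).

(0, -3) and (0, 3)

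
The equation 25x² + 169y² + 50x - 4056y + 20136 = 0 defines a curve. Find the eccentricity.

e = 12/13

Group: 25(x² + 2x) + 169(y² - 24y) = -20136
Completing the square gives 25(x + 1)² + 169(y - 12)² = -20136 + 25 + 24336 = 4225.
Dividing both sides by 4225: (x + 1)²/169 + (y - 12)²/25 = 1
Ellipse, center (-1, 12), major axis horizontal; a² = 169, b² = 25.
c² = a² - b² = 144, so c = 12.
e = c/a = 12/13.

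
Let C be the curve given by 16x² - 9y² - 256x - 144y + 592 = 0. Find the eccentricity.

e = 5/4

Rearranging, 16(x² - 16x) -9(y² + 16y) = -592.
Complete the square: 16(x - 8)² -9(y + 8)² = -592 + 1024 - 576 = -144
Divide by -144: (y + 8)²/16 - (x - 8)²/9 = 1
Hyperbola, center (8, -8), transverse axis vertical; a² = 16, b² = 9.
c² = a² + b² = 25, so c = 5.
e = c/a = 5/4.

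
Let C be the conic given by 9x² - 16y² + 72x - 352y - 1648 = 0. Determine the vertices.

Group: 9(x² + 8x) -16(y² + 22y) = 1648
Complete the square: 9(x + 4)² -16(y + 11)² = 1648 + 144 - 1936 = -144
Divide through by -144 to get (y + 11)²/9 - (x + 4)²/16 = 1.
Hyperbola, center (-4, -11), transverse axis vertical; a² = 9, b² = 16.
a = 3. Vertices at (h, k ± a).

(-4, -14) and (-4, -8)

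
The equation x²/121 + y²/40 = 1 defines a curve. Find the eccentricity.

e = 9/11

Center (0, 0). The larger denominator 121 sits under the x-term, so the major axis is horizontal; a² = 121, b² = 40.
c² = a² - b² = 81, so c = 9.
e = c/a = 9/11.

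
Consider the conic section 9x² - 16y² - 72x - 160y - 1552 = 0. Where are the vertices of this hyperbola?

Collect terms: 9(x² - 8x) -16(y² + 10y) = 1552
Complete the square in x and y: 9(x - 4)² -16(y + 5)² = 1552 + 144 - 400 = 1296
Divide by 1296: (x - 4)²/144 - (y + 5)²/81 = 1
Hyperbola, center (4, -5), transverse axis horizontal; a² = 144, b² = 81.
a = 12. Vertices at (h ± a, k).

(-8, -5) and (16, -5)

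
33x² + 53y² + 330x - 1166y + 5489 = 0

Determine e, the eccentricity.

Collect terms: 33(x² + 10x) + 53(y² - 22y) = -5489
Complete the square in x and y: 33(x + 5)² + 53(y - 11)² = -5489 + 825 + 6413 = 1749
Dividing both sides by 1749: (x + 5)²/53 + (y - 11)²/33 = 1
Ellipse, center (-5, 11), major axis horizontal; a² = 53, b² = 33.
c² = a² - b² = 20, so c = 2√5.
e = c/a = 2√5/√53 = 2√265/53.

e = 2√265/53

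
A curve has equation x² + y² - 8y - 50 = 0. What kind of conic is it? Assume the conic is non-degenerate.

circle

No xy term. Coefficients of x² and y² are A = 1, C = 1.
A = C (same sign) ⇒ circle.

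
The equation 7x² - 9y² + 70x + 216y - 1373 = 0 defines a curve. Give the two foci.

(-13, 12) and (3, 12)

Collect terms: 7(x² + 10x) -9(y² - 24y) = 1373
Complete the square: 7(x + 5)² -9(y - 12)² = 1373 + 175 - 1296 = 252
Dividing both sides by 252: (x + 5)²/36 - (y - 12)²/28 = 1
Hyperbola, center (-5, 12), transverse axis horizontal; a² = 36, b² = 28.
c² = a² + b² = 36 + 28 = 64, so c = 8.
Foci lie on the horizontal axis through the center: (h ± c, k).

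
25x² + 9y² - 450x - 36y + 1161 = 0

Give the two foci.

Group: 25(x² - 18x) + 9(y² - 4y) = -1161
Complete the square in x and y: 25(x - 9)² + 9(y - 2)² = -1161 + 2025 + 36 = 900
Divide through by 900 to get (x - 9)²/36 + (y - 2)²/100 = 1.
Ellipse, center (9, 2), major axis vertical; a² = 100, b² = 36.
c² = a² - b² = 100 - 36 = 64, so c = 8.
Foci lie on the vertical axis through the center: (h, k ± c).

(9, -6) and (9, 10)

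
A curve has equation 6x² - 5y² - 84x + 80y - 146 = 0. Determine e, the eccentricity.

Rearranging, 6(x² - 14x) -5(y² - 16y) = 146.
Completing the square gives 6(x - 7)² -5(y - 8)² = 146 + 294 - 320 = 120.
Divide through by 120 to get (x - 7)²/20 - (y - 8)²/24 = 1.
Hyperbola, center (7, 8), transverse axis horizontal; a² = 20, b² = 24.
c² = a² + b² = 44, so c = 2√11.
e = c/a = 2√11/2√5 = √55/5.

e = √55/5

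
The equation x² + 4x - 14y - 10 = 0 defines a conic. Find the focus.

Only x is squared. Complete the square in x: (x + 2)² = 14(y + 1).
Vertex (-2, -1); 4p = 14 so p = 7/2. Opens up.
Focus is p units from the vertex along the axis: (h, k + p).

(-2, 5/2)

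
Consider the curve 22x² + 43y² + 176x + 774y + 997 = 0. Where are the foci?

Collect terms: 22(x² + 8x) + 43(y² + 18y) = -997
Complete the square: 22(x + 4)² + 43(y + 9)² = -997 + 352 + 3483 = 2838
Dividing both sides by 2838: (x + 4)²/129 + (y + 9)²/66 = 1
Ellipse, center (-4, -9), major axis horizontal; a² = 129, b² = 66.
c² = a² - b² = 129 - 66 = 63, so c = 3√7.
Foci lie on the horizontal axis through the center: (h ± c, k).

(-4 - 3√7, -9) and (-4 + 3√7, -9)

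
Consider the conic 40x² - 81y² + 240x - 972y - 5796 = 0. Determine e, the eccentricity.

Rearranging, 40(x² + 6x) -81(y² + 12y) = 5796.
Completing the square gives 40(x + 3)² -81(y + 6)² = 5796 + 360 - 2916 = 3240.
Divide through by 3240 to get (x + 3)²/81 - (y + 6)²/40 = 1.
Hyperbola, center (-3, -6), transverse axis horizontal; a² = 81, b² = 40.
c² = a² + b² = 121, so c = 11.
e = c/a = 11/9.

e = 11/9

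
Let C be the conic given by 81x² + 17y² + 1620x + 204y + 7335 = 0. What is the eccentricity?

Group: 81(x² + 20x) + 17(y² + 12y) = -7335
81(x + 10)² + 17(y + 6)² = -7335 + 8100 + 612 = 1377
Dividing both sides by 1377: (x + 10)²/17 + (y + 6)²/81 = 1
Ellipse, center (-10, -6), major axis vertical; a² = 81, b² = 17.
c² = a² - b² = 64, so c = 8.
e = c/a = 8/9.

e = 8/9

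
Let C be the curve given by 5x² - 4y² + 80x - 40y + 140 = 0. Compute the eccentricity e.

e = 3/2

Collect terms: 5(x² + 16x) -4(y² + 10y) = -140
Complete the square in x and y: 5(x + 8)² -4(y + 5)² = -140 + 320 - 100 = 80
Dividing both sides by 80: (x + 8)²/16 - (y + 5)²/20 = 1
Hyperbola, center (-8, -5), transverse axis horizontal; a² = 16, b² = 20.
c² = a² + b² = 36, so c = 6.
e = c/a = 6/4 = 3/2.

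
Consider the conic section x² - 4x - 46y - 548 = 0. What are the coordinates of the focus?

Only x is squared. Complete the square in x: (x - 2)² = 46(y + 12).
Vertex (2, -12); 4p = 46 so p = 23/2. Opens up.
Focus is p units from the vertex along the axis: (h, k + p).

(2, -1/2)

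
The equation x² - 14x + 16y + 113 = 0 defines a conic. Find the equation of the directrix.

Only x is squared. Complete the square in x: (x - 7)² = -16(y + 4).
Vertex (7, -4); 4p = -16 so p = -4. Opens down.
Directrix is the horizontal line y = k − p = -4 − (-4) = 0.

y = 0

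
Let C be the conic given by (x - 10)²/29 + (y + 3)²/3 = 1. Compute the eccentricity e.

Center (10, -3). The larger denominator 29 sits under the x-term, so the major axis is horizontal; a² = 29, b² = 3.
c² = a² - b² = 26, so c = √26.
e = c/a = √26/√29 = √754/29.

e = √754/29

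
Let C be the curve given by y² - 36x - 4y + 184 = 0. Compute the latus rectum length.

Only y is squared. Complete the square in y: (y - 2)² = 36(x - 5).
Vertex (5, 2); 4p = 36 so p = 9. Opens right.
Latus rectum length = |4p| = 36.

36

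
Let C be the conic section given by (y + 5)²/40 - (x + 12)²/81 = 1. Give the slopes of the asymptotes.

2√10/9 and -2√10/9

Center (-12, -5). The positive term is the y-term, so the transverse axis is vertical; a² = 40, b² = 81.
For a vertical hyperbola the asymptotes have slope ±a/b.
Here that is ±2√10/9.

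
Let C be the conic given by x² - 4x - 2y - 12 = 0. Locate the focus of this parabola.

(2, -15/2)

Only x is squared. Complete the square in x: (x - 2)² = 2(y + 8).
Vertex (2, -8); 4p = 2 so p = 1/2. Opens up.
Focus is p units from the vertex along the axis: (h, k + p).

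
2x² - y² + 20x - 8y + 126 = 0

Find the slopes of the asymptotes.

√2 and -√2

Group: 2(x² + 10x) -(y² + 8y) = -126
Complete the square: 2(x + 5)² -(y + 4)² = -126 + 50 - 16 = -92
Dividing both sides by -92: (y + 4)²/92 - (x + 5)²/46 = 1
Hyperbola, center (-5, -4), transverse axis vertical; a² = 92, b² = 46.
For a vertical hyperbola the asymptotes have slope ±a/b.
Here that is ±2√23/√46 = ±√2.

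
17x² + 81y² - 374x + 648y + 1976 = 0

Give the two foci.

17(x² - 22x) + 81(y² + 8y) = -1976
17(x - 11)² + 81(y + 4)² = -1976 + 2057 + 1296 = 1377
Divide by 1377: (x - 11)²/81 + (y + 4)²/17 = 1
Ellipse, center (11, -4), major axis horizontal; a² = 81, b² = 17.
c² = a² - b² = 81 - 17 = 64, so c = 8.
Foci lie on the horizontal axis through the center: (h ± c, k).

(3, -4) and (19, -4)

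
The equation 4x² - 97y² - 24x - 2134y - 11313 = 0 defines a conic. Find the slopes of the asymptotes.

Group the x- and y-terms: 4(x² - 6x) -97(y² + 22y) = 11313
Complete the square: 4(x - 3)² -97(y + 11)² = 11313 + 36 - 11737 = -388
Divide through by -388 to get (y + 11)²/4 - (x - 3)²/97 = 1.
Hyperbola, center (3, -11), transverse axis vertical; a² = 4, b² = 97.
For a vertical hyperbola the asymptotes have slope ±a/b.
Here that is ±2/√97 = ±2√97/97.

2√97/97 and -2√97/97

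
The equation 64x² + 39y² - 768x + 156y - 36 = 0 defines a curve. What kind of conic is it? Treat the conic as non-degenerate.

No xy term. Coefficients of x² and y² are A = 64, C = 39.
A and C have the same sign but A ≠ C ⇒ ellipse.

ellipse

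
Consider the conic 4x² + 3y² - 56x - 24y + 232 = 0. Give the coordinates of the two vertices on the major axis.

(7, 2) and (7, 6)

4(x² - 14x) + 3(y² - 8y) = -232
Complete the square: 4(x - 7)² + 3(y - 4)² = -232 + 196 + 48 = 12
Divide by 12: (x - 7)²/3 + (y - 4)²/4 = 1
Ellipse, center (7, 4), major axis vertical; a² = 4, b² = 3.
a = 2. Vertices at (h, k ± a).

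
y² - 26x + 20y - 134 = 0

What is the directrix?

x = -31/2

Only y is squared. Complete the square in y: (y + 10)² = 26(x + 9).
Vertex (-9, -10); 4p = 26 so p = 13/2. Opens right.
Directrix is the vertical line x = h − p = -9 − (13/2) = -31/2.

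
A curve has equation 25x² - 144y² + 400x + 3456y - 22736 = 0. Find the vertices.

Group the x- and y-terms: 25(x² + 16x) -144(y² - 24y) = 22736
Complete the square in x and y: 25(x + 8)² -144(y - 12)² = 22736 + 1600 - 20736 = 3600
Divide through by 3600 to get (x + 8)²/144 - (y - 12)²/25 = 1.
Hyperbola, center (-8, 12), transverse axis horizontal; a² = 144, b² = 25.
a = 12. Vertices at (h ± a, k).

(-20, 12) and (4, 12)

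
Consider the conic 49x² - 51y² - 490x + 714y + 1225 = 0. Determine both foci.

(5, -3) and (5, 17)

Group: 49(x² - 10x) -51(y² - 14y) = -1225
Completing the square gives 49(x - 5)² -51(y - 7)² = -1225 + 1225 - 2499 = -2499.
Dividing both sides by -2499: (y - 7)²/49 - (x - 5)²/51 = 1
Hyperbola, center (5, 7), transverse axis vertical; a² = 49, b² = 51.
c² = a² + b² = 49 + 51 = 100, so c = 10.
Foci lie on the vertical axis through the center: (h, k ± c).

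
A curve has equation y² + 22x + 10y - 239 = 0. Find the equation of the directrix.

Only y is squared. Complete the square in y: (y + 5)² = -22(x - 12).
Vertex (12, -5); 4p = -22 so p = -11/2. Opens left.
Directrix is the vertical line x = h − p = 12 − (-11/2) = 35/2.

x = 35/2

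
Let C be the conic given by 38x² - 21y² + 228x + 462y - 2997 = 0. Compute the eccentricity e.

Group: 38(x² + 6x) -21(y² - 22y) = 2997
Completing the square gives 38(x + 3)² -21(y - 11)² = 2997 + 342 - 2541 = 798.
Dividing both sides by 798: (x + 3)²/21 - (y - 11)²/38 = 1
Hyperbola, center (-3, 11), transverse axis horizontal; a² = 21, b² = 38.
c² = a² + b² = 59, so c = √59.
e = c/a = √59/√21 = √1239/21.

e = √1239/21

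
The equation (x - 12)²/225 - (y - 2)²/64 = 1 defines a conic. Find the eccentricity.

Center (12, 2). The positive term is the x-term, so the transverse axis is horizontal; a² = 225, b² = 64.
c² = a² + b² = 289, so c = 17.
e = c/a = 17/15.

e = 17/15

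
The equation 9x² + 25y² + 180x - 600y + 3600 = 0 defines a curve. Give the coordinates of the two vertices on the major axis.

(-20, 12) and (0, 12)

Collect terms: 9(x² + 20x) + 25(y² - 24y) = -3600
9(x + 10)² + 25(y - 12)² = -3600 + 900 + 3600 = 900
Divide through by 900 to get (x + 10)²/100 + (y - 12)²/36 = 1.
Ellipse, center (-10, 12), major axis horizontal; a² = 100, b² = 36.
a = 10. Vertices at (h ± a, k).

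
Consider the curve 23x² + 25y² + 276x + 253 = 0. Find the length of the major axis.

Rearranging, 23(x² + 12x) + 25y² = -253.
23(x + 6)² + 25y² = -253 + 828 + 0 = 575
Divide by 575: (x + 6)²/25 + y²/23 = 1
Ellipse, center (-6, 0), major axis horizontal; a² = 25, b² = 23.
a² = 25 so a = 5; the major axis has length 2a = 10.

10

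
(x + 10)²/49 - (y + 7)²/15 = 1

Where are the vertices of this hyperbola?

Center (-10, -7). The positive term is the x-term, so the transverse axis is horizontal; a² = 49, b² = 15.
a = 7. Vertices at (h ± a, k).

(-17, -7) and (-3, -7)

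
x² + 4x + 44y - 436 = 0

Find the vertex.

Only x is squared. Complete the square in x: (x + 2)² = -44(y - 10).
Vertex (-2, 10); 4p = -44 so p = -11. Opens down.

(-2, 10)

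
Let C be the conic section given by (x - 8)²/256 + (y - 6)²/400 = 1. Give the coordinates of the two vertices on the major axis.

(8, -14) and (8, 26)

Center (8, 6). The larger denominator 400 sits under the y-term, so the major axis is vertical; a² = 400, b² = 256.
a = 20. Vertices at (h, k ± a).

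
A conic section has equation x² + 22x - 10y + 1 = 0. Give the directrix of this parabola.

Only x is squared. Complete the square in x: (x + 11)² = 10(y + 12).
Vertex (-11, -12); 4p = 10 so p = 5/2. Opens up.
Directrix is the horizontal line y = k − p = -12 − (5/2) = -29/2.

y = -29/2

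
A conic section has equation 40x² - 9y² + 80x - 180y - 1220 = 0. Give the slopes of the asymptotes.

2√10/3 and -2√10/3

Collect terms: 40(x² + 2x) -9(y² + 20y) = 1220
Complete the square in x and y: 40(x + 1)² -9(y + 10)² = 1220 + 40 - 900 = 360
Divide through by 360 to get (x + 1)²/9 - (y + 10)²/40 = 1.
Hyperbola, center (-1, -10), transverse axis horizontal; a² = 9, b² = 40.
For a horizontal hyperbola the asymptotes have slope ±b/a.
Here that is ±2√10/3.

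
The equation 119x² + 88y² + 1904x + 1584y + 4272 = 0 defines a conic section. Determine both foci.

(-8, -9 - √31) and (-8, -9 + √31)

Rearranging, 119(x² + 16x) + 88(y² + 18y) = -4272.
Complete the square: 119(x + 8)² + 88(y + 9)² = -4272 + 7616 + 7128 = 10472
Dividing both sides by 10472: (x + 8)²/88 + (y + 9)²/119 = 1
Ellipse, center (-8, -9), major axis vertical; a² = 119, b² = 88.
c² = a² - b² = 119 - 88 = 31, so c = √31.
Foci lie on the vertical axis through the center: (h, k ± c).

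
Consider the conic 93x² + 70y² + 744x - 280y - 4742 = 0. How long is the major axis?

Rearranging, 93(x² + 8x) + 70(y² - 4y) = 4742.
Completing the square gives 93(x + 4)² + 70(y - 2)² = 4742 + 1488 + 280 = 6510.
Dividing both sides by 6510: (x + 4)²/70 + (y - 2)²/93 = 1
Ellipse, center (-4, 2), major axis vertical; a² = 93, b² = 70.
a² = 93 so a = √93; the major axis has length 2a = 2√93.

2√93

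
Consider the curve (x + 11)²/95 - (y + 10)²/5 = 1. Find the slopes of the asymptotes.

Center (-11, -10). The positive term is the x-term, so the transverse axis is horizontal; a² = 95, b² = 5.
For a horizontal hyperbola the asymptotes have slope ±b/a.
Here that is ±√5/√95 = ±√19/19.

√19/19 and -√19/19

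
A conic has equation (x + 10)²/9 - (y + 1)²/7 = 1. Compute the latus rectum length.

14/3

Center (-10, -1). The positive term is the x-term, so the transverse axis is horizontal; a² = 9, b² = 7.
Latus rectum length = 2b²/a = 2·7/3 = 14/3.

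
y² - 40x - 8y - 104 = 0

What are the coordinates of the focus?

Only y is squared. Complete the square in y: (y - 4)² = 40(x + 3).
Vertex (-3, 4); 4p = 40 so p = 10. Opens right.
Focus is p units from the vertex along the axis: (h + p, k).

(7, 4)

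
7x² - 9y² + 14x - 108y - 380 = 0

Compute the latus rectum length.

14/3

Group: 7(x² + 2x) -9(y² + 12y) = 380
Complete the square in x and y: 7(x + 1)² -9(y + 6)² = 380 + 7 - 324 = 63
Divide through by 63 to get (x + 1)²/9 - (y + 6)²/7 = 1.
Hyperbola, center (-1, -6), transverse axis horizontal; a² = 9, b² = 7.
Latus rectum length = 2b²/a = 2·7/3 = 14/3.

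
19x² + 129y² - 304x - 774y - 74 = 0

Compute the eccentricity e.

Rearranging, 19(x² - 16x) + 129(y² - 6y) = 74.
Completing the square gives 19(x - 8)² + 129(y - 3)² = 74 + 1216 + 1161 = 2451.
Divide by 2451: (x - 8)²/129 + (y - 3)²/19 = 1
Ellipse, center (8, 3), major axis horizontal; a² = 129, b² = 19.
c² = a² - b² = 110, so c = √110.
e = c/a = √110/√129 = √14190/129.

e = √14190/129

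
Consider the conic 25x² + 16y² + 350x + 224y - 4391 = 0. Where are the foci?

(-7, -19) and (-7, 5)

Group the x- and y-terms: 25(x² + 14x) + 16(y² + 14y) = 4391
Complete the square: 25(x + 7)² + 16(y + 7)² = 4391 + 1225 + 784 = 6400
Divide by 6400: (x + 7)²/256 + (y + 7)²/400 = 1
Ellipse, center (-7, -7), major axis vertical; a² = 400, b² = 256.
c² = a² - b² = 400 - 256 = 144, so c = 12.
Foci lie on the vertical axis through the center: (h, k ± c).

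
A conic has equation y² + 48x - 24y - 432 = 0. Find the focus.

Only y is squared. Complete the square in y: (y - 12)² = -48(x - 12).
Vertex (12, 12); 4p = -48 so p = -12. Opens left.
Focus is p units from the vertex along the axis: (h + p, k).

(0, 12)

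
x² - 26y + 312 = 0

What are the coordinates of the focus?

Only x is squared. Complete the square in x: x² = 26(y - 12).
Vertex (0, 12); 4p = 26 so p = 13/2. Opens up.
Focus is p units from the vertex along the axis: (h, k + p).

(0, 37/2)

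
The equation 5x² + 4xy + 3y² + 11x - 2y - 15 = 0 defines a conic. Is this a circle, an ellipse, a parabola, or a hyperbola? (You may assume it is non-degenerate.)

A = 5, B = 4, C = 3.
Discriminant B² − 4AC = 4² − 4·5·3 = -44.
B² − 4AC < 0 ⇒ ellipse.

ellipse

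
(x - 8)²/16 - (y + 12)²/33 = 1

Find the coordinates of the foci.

(1, -12) and (15, -12)

Center (8, -12). The positive term is the x-term, so the transverse axis is horizontal; a² = 16, b² = 33.
c² = a² + b² = 16 + 33 = 49, so c = 7.
Foci lie on the horizontal axis through the center: (h ± c, k).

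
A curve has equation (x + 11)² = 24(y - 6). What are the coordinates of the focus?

(-11, 12)

Vertex (-11, 6); 4p = 24 so p = 6. Opens up.
Focus is p units from the vertex along the axis: (h, k + p).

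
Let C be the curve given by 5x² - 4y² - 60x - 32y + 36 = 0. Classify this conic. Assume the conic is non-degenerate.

hyperbola

No xy term. Coefficients of x² and y² are A = 5, C = -4.
A and C have opposite signs ⇒ hyperbola.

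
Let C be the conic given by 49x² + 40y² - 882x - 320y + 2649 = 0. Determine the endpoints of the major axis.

(9, -3) and (9, 11)

Group: 49(x² - 18x) + 40(y² - 8y) = -2649
Complete the square in x and y: 49(x - 9)² + 40(y - 4)² = -2649 + 3969 + 640 = 1960
Divide by 1960: (x - 9)²/40 + (y - 4)²/49 = 1
Ellipse, center (9, 4), major axis vertical; a² = 49, b² = 40.
a = 7. Vertices at (h, k ± a).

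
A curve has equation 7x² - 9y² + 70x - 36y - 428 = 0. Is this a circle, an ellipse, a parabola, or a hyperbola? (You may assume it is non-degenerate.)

No xy term. Coefficients of x² and y² are A = 7, C = -9.
A and C have opposite signs ⇒ hyperbola.

hyperbola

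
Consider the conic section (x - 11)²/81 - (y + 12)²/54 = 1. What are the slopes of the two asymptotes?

Center (11, -12). The positive term is the x-term, so the transverse axis is horizontal; a² = 81, b² = 54.
For a horizontal hyperbola the asymptotes have slope ±b/a.
Here that is ±3√6/9 = ±√6/3.

√6/3 and -√6/3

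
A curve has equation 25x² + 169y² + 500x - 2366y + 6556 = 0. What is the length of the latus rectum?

50/13

Rearranging, 25(x² + 20x) + 169(y² - 14y) = -6556.
Completing the square gives 25(x + 10)² + 169(y - 7)² = -6556 + 2500 + 8281 = 4225.
Divide through by 4225 to get (x + 10)²/169 + (y - 7)²/25 = 1.
Ellipse, center (-10, 7), major axis horizontal; a² = 169, b² = 25.
Latus rectum length = 2b²/a = 2·25/13 = 50/13.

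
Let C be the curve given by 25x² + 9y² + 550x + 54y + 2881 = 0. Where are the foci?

(-11, -7) and (-11, 1)

Rearranging, 25(x² + 22x) + 9(y² + 6y) = -2881.
25(x + 11)² + 9(y + 3)² = -2881 + 3025 + 81 = 225
Dividing both sides by 225: (x + 11)²/9 + (y + 3)²/25 = 1
Ellipse, center (-11, -3), major axis vertical; a² = 25, b² = 9.
c² = a² - b² = 25 - 9 = 16, so c = 4.
Foci lie on the vertical axis through the center: (h, k ± c).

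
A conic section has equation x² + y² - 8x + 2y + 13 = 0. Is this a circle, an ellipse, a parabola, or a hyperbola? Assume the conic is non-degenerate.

No xy term. Coefficients of x² and y² are A = 1, C = 1.
A = C (same sign) ⇒ circle.

circle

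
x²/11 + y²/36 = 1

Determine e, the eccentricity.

e = 5/6

Center (0, 0). The larger denominator 36 sits under the y-term, so the major axis is vertical; a² = 36, b² = 11.
c² = a² - b² = 25, so c = 5.
e = c/a = 5/6.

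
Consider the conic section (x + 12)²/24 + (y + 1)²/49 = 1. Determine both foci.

Center (-12, -1). The larger denominator 49 sits under the y-term, so the major axis is vertical; a² = 49, b² = 24.
c² = a² - b² = 49 - 24 = 25, so c = 5.
Foci lie on the vertical axis through the center: (h, k ± c).

(-12, -6) and (-12, 4)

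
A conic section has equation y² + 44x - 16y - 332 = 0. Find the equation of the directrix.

Only y is squared. Complete the square in y: (y - 8)² = -44(x - 9).
Vertex (9, 8); 4p = -44 so p = -11. Opens left.
Directrix is the vertical line x = h − p = 9 − (-11) = 20.

x = 20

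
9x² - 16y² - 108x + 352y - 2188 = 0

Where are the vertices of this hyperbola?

(-2, 11) and (14, 11)

9(x² - 12x) -16(y² - 22y) = 2188
Completing the square gives 9(x - 6)² -16(y - 11)² = 2188 + 324 - 1936 = 576.
Divide through by 576 to get (x - 6)²/64 - (y - 11)²/36 = 1.
Hyperbola, center (6, 11), transverse axis horizontal; a² = 64, b² = 36.
a = 8. Vertices at (h ± a, k).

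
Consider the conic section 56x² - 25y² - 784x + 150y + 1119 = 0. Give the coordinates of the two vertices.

(2, 3) and (12, 3)

Group the x- and y-terms: 56(x² - 14x) -25(y² - 6y) = -1119
Complete the square: 56(x - 7)² -25(y - 3)² = -1119 + 2744 - 225 = 1400
Divide through by 1400 to get (x - 7)²/25 - (y - 3)²/56 = 1.
Hyperbola, center (7, 3), transverse axis horizontal; a² = 25, b² = 56.
a = 5. Vertices at (h ± a, k).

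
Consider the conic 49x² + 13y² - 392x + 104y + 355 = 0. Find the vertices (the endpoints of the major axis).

(4, -11) and (4, 3)

Collect terms: 49(x² - 8x) + 13(y² + 8y) = -355
Complete the square: 49(x - 4)² + 13(y + 4)² = -355 + 784 + 208 = 637
Divide through by 637 to get (x - 4)²/13 + (y + 4)²/49 = 1.
Ellipse, center (4, -4), major axis vertical; a² = 49, b² = 13.
a = 7. Vertices at (h, k ± a).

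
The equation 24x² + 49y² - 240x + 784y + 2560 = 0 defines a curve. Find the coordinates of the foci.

(0, -8) and (10, -8)

Group: 24(x² - 10x) + 49(y² + 16y) = -2560
Completing the square gives 24(x - 5)² + 49(y + 8)² = -2560 + 600 + 3136 = 1176.
Divide through by 1176 to get (x - 5)²/49 + (y + 8)²/24 = 1.
Ellipse, center (5, -8), major axis horizontal; a² = 49, b² = 24.
c² = a² - b² = 49 - 24 = 25, so c = 5.
Foci lie on the horizontal axis through the center: (h ± c, k).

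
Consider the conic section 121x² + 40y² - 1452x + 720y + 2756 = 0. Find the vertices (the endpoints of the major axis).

Rearranging, 121(x² - 12x) + 40(y² + 18y) = -2756.
Complete the square: 121(x - 6)² + 40(y + 9)² = -2756 + 4356 + 3240 = 4840
Divide through by 4840 to get (x - 6)²/40 + (y + 9)²/121 = 1.
Ellipse, center (6, -9), major axis vertical; a² = 121, b² = 40.
a = 11. Vertices at (h, k ± a).

(6, -20) and (6, 2)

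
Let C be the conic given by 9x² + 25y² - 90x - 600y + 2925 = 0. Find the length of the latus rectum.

Rearranging, 9(x² - 10x) + 25(y² - 24y) = -2925.
9(x - 5)² + 25(y - 12)² = -2925 + 225 + 3600 = 900
Dividing both sides by 900: (x - 5)²/100 + (y - 12)²/36 = 1
Ellipse, center (5, 12), major axis horizontal; a² = 100, b² = 36.
Latus rectum length = 2b²/a = 2·36/10 = 36/5.

36/5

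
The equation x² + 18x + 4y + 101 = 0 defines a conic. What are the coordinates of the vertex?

(-9, -5)

Only x is squared. Complete the square in x: (x + 9)² = -4(y + 5).
Vertex (-9, -5); 4p = -4 so p = -1. Opens down.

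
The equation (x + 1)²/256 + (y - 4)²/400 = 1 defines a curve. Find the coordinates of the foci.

(-1, -8) and (-1, 16)

Center (-1, 4). The larger denominator 400 sits under the y-term, so the major axis is vertical; a² = 400, b² = 256.
c² = a² - b² = 400 - 256 = 144, so c = 12.
Foci lie on the vertical axis through the center: (h, k ± c).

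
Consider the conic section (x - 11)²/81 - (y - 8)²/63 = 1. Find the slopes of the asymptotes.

Center (11, 8). The positive term is the x-term, so the transverse axis is horizontal; a² = 81, b² = 63.
For a horizontal hyperbola the asymptotes have slope ±b/a.
Here that is ±3√7/9 = ±√7/3.

√7/3 and -√7/3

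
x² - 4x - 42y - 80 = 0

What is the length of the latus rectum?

Only x is squared. Complete the square in x: (x - 2)² = 42(y + 2).
Vertex (2, -2); 4p = 42 so p = 21/2. Opens up.
Latus rectum length = |4p| = 42.

42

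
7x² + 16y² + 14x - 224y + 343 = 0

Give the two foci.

Collect terms: 7(x² + 2x) + 16(y² - 14y) = -343
Completing the square gives 7(x + 1)² + 16(y - 7)² = -343 + 7 + 784 = 448.
Divide by 448: (x + 1)²/64 + (y - 7)²/28 = 1
Ellipse, center (-1, 7), major axis horizontal; a² = 64, b² = 28.
c² = a² - b² = 64 - 28 = 36, so c = 6.
Foci lie on the horizontal axis through the center: (h ± c, k).

(-7, 7) and (5, 7)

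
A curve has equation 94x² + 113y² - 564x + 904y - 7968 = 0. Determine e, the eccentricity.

Group the x- and y-terms: 94(x² - 6x) + 113(y² + 8y) = 7968
Completing the square gives 94(x - 3)² + 113(y + 4)² = 7968 + 846 + 1808 = 10622.
Divide through by 10622 to get (x - 3)²/113 + (y + 4)²/94 = 1.
Ellipse, center (3, -4), major axis horizontal; a² = 113, b² = 94.
c² = a² - b² = 19, so c = √19.
e = c/a = √19/√113 = √2147/113.

e = √2147/113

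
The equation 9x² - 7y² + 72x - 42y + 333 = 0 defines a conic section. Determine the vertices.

Collect terms: 9(x² + 8x) -7(y² + 6y) = -333
Completing the square gives 9(x + 4)² -7(y + 3)² = -333 + 144 - 63 = -252.
Divide through by -252 to get (y + 3)²/36 - (x + 4)²/28 = 1.
Hyperbola, center (-4, -3), transverse axis vertical; a² = 36, b² = 28.
a = 6. Vertices at (h, k ± a).

(-4, -9) and (-4, 3)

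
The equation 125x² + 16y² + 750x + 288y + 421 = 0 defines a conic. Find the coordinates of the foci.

Collect terms: 125(x² + 6x) + 16(y² + 18y) = -421
Complete the square in x and y: 125(x + 3)² + 16(y + 9)² = -421 + 1125 + 1296 = 2000
Divide by 2000: (x + 3)²/16 + (y + 9)²/125 = 1
Ellipse, center (-3, -9), major axis vertical; a² = 125, b² = 16.
c² = a² - b² = 125 - 16 = 109, so c = √109.
Foci lie on the vertical axis through the center: (h, k ± c).

(-3, -9 - √109) and (-3, -9 + √109)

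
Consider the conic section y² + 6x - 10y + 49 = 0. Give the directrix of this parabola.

Only y is squared. Complete the square in y: (y - 5)² = -6(x + 4).
Vertex (-4, 5); 4p = -6 so p = -3/2. Opens left.
Directrix is the vertical line x = h − p = -4 − (-3/2) = -5/2.

x = -5/2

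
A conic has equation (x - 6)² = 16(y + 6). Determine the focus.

Vertex (6, -6); 4p = 16 so p = 4. Opens up.
Focus is p units from the vertex along the axis: (h, k + p).

(6, -2)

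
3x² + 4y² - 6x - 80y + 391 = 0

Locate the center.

Group: 3(x² - 2x) + 4(y² - 20y) = -391
Complete the square: 3(x - 1)² + 4(y - 10)² = -391 + 3 + 400 = 12
Dividing both sides by 12: (x - 1)²/4 + (y - 10)²/3 = 1
Ellipse with center (1, 10).

(1, 10)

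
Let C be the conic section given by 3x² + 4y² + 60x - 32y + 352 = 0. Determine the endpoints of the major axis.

(-12, 4) and (-8, 4)

Collect terms: 3(x² + 20x) + 4(y² - 8y) = -352
Completing the square gives 3(x + 10)² + 4(y - 4)² = -352 + 300 + 64 = 12.
Divide by 12: (x + 10)²/4 + (y - 4)²/3 = 1
Ellipse, center (-10, 4), major axis horizontal; a² = 4, b² = 3.
a = 2. Vertices at (h ± a, k).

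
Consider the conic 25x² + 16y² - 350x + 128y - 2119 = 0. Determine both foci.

Group: 25(x² - 14x) + 16(y² + 8y) = 2119
Completing the square gives 25(x - 7)² + 16(y + 4)² = 2119 + 1225 + 256 = 3600.
Dividing both sides by 3600: (x - 7)²/144 + (y + 4)²/225 = 1
Ellipse, center (7, -4), major axis vertical; a² = 225, b² = 144.
c² = a² - b² = 225 - 144 = 81, so c = 9.
Foci lie on the vertical axis through the center: (h, k ± c).

(7, -13) and (7, 5)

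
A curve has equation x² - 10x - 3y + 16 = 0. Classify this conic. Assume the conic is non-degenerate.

No xy term. Coefficients of x² and y² are A = 1, C = 0.
Exactly one squared variable ⇒ parabola.

parabola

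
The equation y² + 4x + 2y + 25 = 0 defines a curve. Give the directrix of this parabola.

x = -5

Only y is squared. Complete the square in y: (y + 1)² = -4(x + 6).
Vertex (-6, -1); 4p = -4 so p = -1. Opens left.
Directrix is the vertical line x = h − p = -6 − (-1) = -5.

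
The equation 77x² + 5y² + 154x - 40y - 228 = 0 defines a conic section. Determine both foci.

(-1, 4 - 6√2) and (-1, 4 + 6√2)

Group the x- and y-terms: 77(x² + 2x) + 5(y² - 8y) = 228
Completing the square gives 77(x + 1)² + 5(y - 4)² = 228 + 77 + 80 = 385.
Divide through by 385 to get (x + 1)²/5 + (y - 4)²/77 = 1.
Ellipse, center (-1, 4), major axis vertical; a² = 77, b² = 5.
c² = a² - b² = 77 - 5 = 72, so c = 6√2.
Foci lie on the vertical axis through the center: (h, k ± c).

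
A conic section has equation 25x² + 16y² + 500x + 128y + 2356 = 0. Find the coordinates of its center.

(-10, -4)

Group the x- and y-terms: 25(x² + 20x) + 16(y² + 8y) = -2356
Completing the square gives 25(x + 10)² + 16(y + 4)² = -2356 + 2500 + 256 = 400.
Dividing both sides by 400: (x + 10)²/16 + (y + 4)²/25 = 1
Ellipse with center (-10, -4).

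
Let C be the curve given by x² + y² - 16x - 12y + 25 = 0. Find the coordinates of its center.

(8, 6)

Collect terms: (x² - 16x) + (y² - 12y) = -25
Complete the square: (x - 8)² + (y - 6)² = -25 + 64 + 36 = 75
So (x - 8)² + (y - 6)² = 75.
Circle centered at (8, 6) with r² = 75.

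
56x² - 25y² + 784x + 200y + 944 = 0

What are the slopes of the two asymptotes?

2√14/5 and -2√14/5

Group: 56(x² + 14x) -25(y² - 8y) = -944
Completing the square gives 56(x + 7)² -25(y - 4)² = -944 + 2744 - 400 = 1400.
Dividing both sides by 1400: (x + 7)²/25 - (y - 4)²/56 = 1
Hyperbola, center (-7, 4), transverse axis horizontal; a² = 25, b² = 56.
For a horizontal hyperbola the asymptotes have slope ±b/a.
Here that is ±2√14/5.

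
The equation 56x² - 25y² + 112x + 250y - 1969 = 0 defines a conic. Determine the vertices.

Group: 56(x² + 2x) -25(y² - 10y) = 1969
Complete the square in x and y: 56(x + 1)² -25(y - 5)² = 1969 + 56 - 625 = 1400
Divide through by 1400 to get (x + 1)²/25 - (y - 5)²/56 = 1.
Hyperbola, center (-1, 5), transverse axis horizontal; a² = 25, b² = 56.
a = 5. Vertices at (h ± a, k).

(-6, 5) and (4, 5)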